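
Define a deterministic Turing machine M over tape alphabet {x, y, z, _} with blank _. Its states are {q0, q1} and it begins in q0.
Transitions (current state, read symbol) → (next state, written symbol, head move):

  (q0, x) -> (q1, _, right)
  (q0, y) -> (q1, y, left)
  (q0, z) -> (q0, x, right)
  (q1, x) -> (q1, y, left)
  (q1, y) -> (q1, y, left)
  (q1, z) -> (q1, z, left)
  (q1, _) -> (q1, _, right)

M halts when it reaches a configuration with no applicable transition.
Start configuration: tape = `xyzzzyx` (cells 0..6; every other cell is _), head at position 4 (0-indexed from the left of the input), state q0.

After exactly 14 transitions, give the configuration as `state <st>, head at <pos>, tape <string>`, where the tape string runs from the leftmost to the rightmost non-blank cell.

state=q0 head=4 tape=_xyzz[z]yx   (q0,z)→(q0,x,right)
state=q0 head=5 tape=_xyzzx[y]x   (q0,y)→(q1,y,left)
state=q1 head=4 tape=_xyzz[x]yx   (q1,x)→(q1,y,left)
state=q1 head=3 tape=_xyz[z]yyx   (q1,z)→(q1,z,left)
state=q1 head=2 tape=_xy[z]zyyx   (q1,z)→(q1,z,left)
state=q1 head=1 tape=_x[y]zzyyx   (q1,y)→(q1,y,left)
state=q1 head=0 tape=_[x]yzzyyx   (q1,x)→(q1,y,left)
state=q1 head=-1 tape=[_]yyzzyyx   (q1,_)→(q1,_,right)
state=q1 head=0 tape=_[y]yzzyyx   (q1,y)→(q1,y,left)
state=q1 head=-1 tape=[_]yyzzyyx   (q1,_)→(q1,_,right)
state=q1 head=0 tape=_[y]yzzyyx   (q1,y)→(q1,y,left)
state=q1 head=-1 tape=[_]yyzzyyx   (q1,_)→(q1,_,right)
state=q1 head=0 tape=_[y]yzzyyx   (q1,y)→(q1,y,left)
state=q1 head=-1 tape=[_]yyzzyyx   (q1,_)→(q1,_,right)
state=q1 head=0 tape=_[y]yzzyyx
After 14 steps: state q1, head at 0, tape yyzzyyx.

state q1, head at 0, tape yyzzyyx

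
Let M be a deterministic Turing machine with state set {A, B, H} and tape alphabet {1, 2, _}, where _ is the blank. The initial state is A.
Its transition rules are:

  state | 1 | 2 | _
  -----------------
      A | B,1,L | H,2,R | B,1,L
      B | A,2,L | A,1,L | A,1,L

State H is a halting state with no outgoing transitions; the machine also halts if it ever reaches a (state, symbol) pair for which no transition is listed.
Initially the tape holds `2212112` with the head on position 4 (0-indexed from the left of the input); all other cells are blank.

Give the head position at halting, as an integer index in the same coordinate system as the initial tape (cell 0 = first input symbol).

1

state=A head=4 tape=2212[1]12   (A,1)→(B,1,L)
state=B head=3 tape=221[2]112   (B,2)→(A,1,L)
state=A head=2 tape=22[1]1112   (A,1)→(B,1,L)
state=B head=1 tape=2[2]11112   (B,2)→(A,1,L)
state=A head=0 tape=[2]111112   (A,2)→(H,2,R)
state=H head=1 tape=2[1]11112
At halt the head is at cell 1.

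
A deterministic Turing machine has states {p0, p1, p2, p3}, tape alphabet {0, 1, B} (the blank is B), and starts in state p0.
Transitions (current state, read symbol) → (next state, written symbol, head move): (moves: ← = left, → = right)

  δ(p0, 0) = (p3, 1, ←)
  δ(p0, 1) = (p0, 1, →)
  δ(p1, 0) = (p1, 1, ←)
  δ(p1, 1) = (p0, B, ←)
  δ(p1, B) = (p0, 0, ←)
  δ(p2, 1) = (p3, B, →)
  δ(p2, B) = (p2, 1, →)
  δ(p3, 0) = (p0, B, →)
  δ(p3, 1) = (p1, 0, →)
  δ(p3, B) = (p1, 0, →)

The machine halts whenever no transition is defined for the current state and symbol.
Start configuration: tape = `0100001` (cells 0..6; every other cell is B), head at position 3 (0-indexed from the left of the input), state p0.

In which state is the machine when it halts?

p0

state=p0 head=3 tape=010[0]001   (p0,0)→(p3,1,←)
state=p3 head=2 tape=01[0]1001   (p3,0)→(p0,B,→)
state=p0 head=3 tape=01B[1]001   (p0,1)→(p0,1,→)
state=p0 head=4 tape=01B1[0]01   (p0,0)→(p3,1,←)
state=p3 head=3 tape=01B[1]101   (p3,1)→(p1,0,→)
state=p1 head=4 tape=01B0[1]01   (p1,1)→(p0,B,←)
state=p0 head=3 tape=01B[0]B01   (p0,0)→(p3,1,←)
state=p3 head=2 tape=01[B]1B01   (p3,B)→(p1,0,→)
state=p1 head=3 tape=010[1]B01   (p1,1)→(p0,B,←)
state=p0 head=2 tape=01[0]BB01   (p0,0)→(p3,1,←)
state=p3 head=1 tape=0[1]1BB01   (p3,1)→(p1,0,→)
state=p1 head=2 tape=00[1]BB01   (p1,1)→(p0,B,←)
state=p0 head=1 tape=0[0]BBB01   (p0,0)→(p3,1,←)
state=p3 head=0 tape=[0]1BBB01   (p3,0)→(p0,B,→)
state=p0 head=1 tape=B[1]BBB01   (p0,1)→(p0,1,→)
state=p0 head=2 tape=B1[B]BB01
No transition is defined for (p0, B); M halts in state p0.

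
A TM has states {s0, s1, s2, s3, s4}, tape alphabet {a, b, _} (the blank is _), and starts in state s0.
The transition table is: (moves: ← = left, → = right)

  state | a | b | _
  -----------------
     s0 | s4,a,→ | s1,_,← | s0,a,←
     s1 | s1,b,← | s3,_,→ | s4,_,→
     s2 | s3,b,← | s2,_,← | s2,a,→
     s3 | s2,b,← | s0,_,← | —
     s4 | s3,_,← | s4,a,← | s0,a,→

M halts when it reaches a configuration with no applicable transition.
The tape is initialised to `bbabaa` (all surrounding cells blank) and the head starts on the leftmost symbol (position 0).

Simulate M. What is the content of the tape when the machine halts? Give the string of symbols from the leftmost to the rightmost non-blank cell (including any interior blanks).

b_bb_aaa

state=s0 head=0 tape=___[b]babaa   (s0,b)→(s1,_,←)
state=s1 head=-1 tape=__[_]_babaa   (s1,_)→(s4,_,→)
state=s4 head=0 tape=___[_]babaa   (s4,_)→(s0,a,→)
state=s0 head=1 tape=___a[b]abaa   (s0,b)→(s1,_,←)
state=s1 head=0 tape=___[a]_abaa   (s1,a)→(s1,b,←)
state=s1 head=-1 tape=__[_]b_abaa   (s1,_)→(s4,_,→)
state=s4 head=0 tape=___[b]_abaa   (s4,b)→(s4,a,←)
state=s4 head=-1 tape=__[_]a_abaa   (s4,_)→(s0,a,→)
state=s0 head=0 tape=__a[a]_abaa   (s0,a)→(s4,a,→)
state=s4 head=1 tape=__aa[_]abaa   (s4,_)→(s0,a,→)
state=s0 head=2 tape=__aaa[a]baa   (s0,a)→(s4,a,→)
state=s4 head=3 tape=__aaaa[b]aa   (s4,b)→(s4,a,←)
state=s4 head=2 tape=__aaa[a]aaa   (s4,a)→(s3,_,←)
state=s3 head=1 tape=__aa[a]_aaa   (s3,a)→(s2,b,←)
state=s2 head=0 tape=__a[a]b_aaa   (s2,a)→(s3,b,←)
state=s3 head=-1 tape=__[a]bb_aaa   (s3,a)→(s2,b,←)
state=s2 head=-2 tape=_[_]bbb_aaa   (s2,_)→(s2,a,→)
state=s2 head=-1 tape=_a[b]bb_aaa   (s2,b)→(s2,_,←)
state=s2 head=-2 tape=_[a]_bb_aaa   (s2,a)→(s3,b,←)
state=s3 head=-3 tape=[_]b_bb_aaa
The non-blank tape span at halt is b_bb_aaa.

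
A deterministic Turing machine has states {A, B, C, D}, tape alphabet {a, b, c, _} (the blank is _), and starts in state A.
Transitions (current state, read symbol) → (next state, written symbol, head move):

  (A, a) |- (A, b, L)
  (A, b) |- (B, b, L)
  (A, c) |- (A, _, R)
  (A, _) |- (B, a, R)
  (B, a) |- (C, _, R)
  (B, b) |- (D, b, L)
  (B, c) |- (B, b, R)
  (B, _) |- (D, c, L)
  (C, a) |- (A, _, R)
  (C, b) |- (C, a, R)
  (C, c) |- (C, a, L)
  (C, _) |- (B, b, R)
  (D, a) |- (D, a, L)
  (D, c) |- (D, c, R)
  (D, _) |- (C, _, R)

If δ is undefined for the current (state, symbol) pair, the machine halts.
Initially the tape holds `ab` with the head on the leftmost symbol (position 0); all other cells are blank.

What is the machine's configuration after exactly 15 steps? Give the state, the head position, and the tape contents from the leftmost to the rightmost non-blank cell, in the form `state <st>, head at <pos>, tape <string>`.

state B, head at 3, tape b_aab

A | __[a]b__   read a → write b, move L, go to A
A | _[_]bb__   read _ → write a, move R, go to B
B | _a[b]b__   read b → write b, move L, go to D
D | _[a]bb__   read a → write a, move L, go to D
D | [_]abb__   read _ → write _, move R, go to C
C | _[a]bb__   read a → write _, move R, go to A
A | __[b]b__   read b → write b, move L, go to B
B | _[_]bb__   read _ → write c, move L, go to D
D | [_]cbb__   read _ → write _, move R, go to C
C | _[c]bb__   read c → write a, move L, go to C
C | [_]abb__   read _ → write b, move R, go to B
B | b[a]bb__   read a → write _, move R, go to C
C | b_[b]b__   read b → write a, move R, go to C
C | b_a[b]__   read b → write a, move R, go to C
C | b_aa[_]_   read _ → write b, move R, go to B
B | b_aab[_]
After 15 steps: state B, head at 3, tape b_aab.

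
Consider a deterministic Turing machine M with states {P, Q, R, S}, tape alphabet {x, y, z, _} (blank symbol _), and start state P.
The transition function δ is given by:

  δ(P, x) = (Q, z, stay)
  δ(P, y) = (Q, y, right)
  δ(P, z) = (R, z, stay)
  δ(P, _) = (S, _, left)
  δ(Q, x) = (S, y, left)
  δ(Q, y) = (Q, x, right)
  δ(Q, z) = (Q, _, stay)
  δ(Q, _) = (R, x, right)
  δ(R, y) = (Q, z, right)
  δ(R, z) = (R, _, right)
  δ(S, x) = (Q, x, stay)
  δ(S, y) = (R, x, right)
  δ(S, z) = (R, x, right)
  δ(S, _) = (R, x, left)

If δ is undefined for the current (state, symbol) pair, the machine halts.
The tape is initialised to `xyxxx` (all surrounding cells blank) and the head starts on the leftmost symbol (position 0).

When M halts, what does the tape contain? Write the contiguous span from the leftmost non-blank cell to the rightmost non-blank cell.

P | [x]yxxx__   read x → write z, move stay, go to Q
Q | [z]yxxx__   read z → write _, move stay, go to Q
Q | [_]yxxx__   read _ → write x, move right, go to R
R | x[y]xxx__   read y → write z, move right, go to Q
Q | xz[x]xx__   read x → write y, move left, go to S
S | x[z]yxx__   read z → write x, move right, go to R
R | xx[y]xx__   read y → write z, move right, go to Q
Q | xxz[x]x__   read x → write y, move left, go to S
S | xx[z]yx__   read z → write x, move right, go to R
R | xxx[y]x__   read y → write z, move right, go to Q
Q | xxxz[x]__   read x → write y, move left, go to S
S | xxx[z]y__   read z → write x, move right, go to R
R | xxxx[y]__   read y → write z, move right, go to Q
Q | xxxxz[_]_   read _ → write x, move right, go to R
R | xxxxzx[_]
The non-blank tape span at halt is xxxxzx.

xxxxzx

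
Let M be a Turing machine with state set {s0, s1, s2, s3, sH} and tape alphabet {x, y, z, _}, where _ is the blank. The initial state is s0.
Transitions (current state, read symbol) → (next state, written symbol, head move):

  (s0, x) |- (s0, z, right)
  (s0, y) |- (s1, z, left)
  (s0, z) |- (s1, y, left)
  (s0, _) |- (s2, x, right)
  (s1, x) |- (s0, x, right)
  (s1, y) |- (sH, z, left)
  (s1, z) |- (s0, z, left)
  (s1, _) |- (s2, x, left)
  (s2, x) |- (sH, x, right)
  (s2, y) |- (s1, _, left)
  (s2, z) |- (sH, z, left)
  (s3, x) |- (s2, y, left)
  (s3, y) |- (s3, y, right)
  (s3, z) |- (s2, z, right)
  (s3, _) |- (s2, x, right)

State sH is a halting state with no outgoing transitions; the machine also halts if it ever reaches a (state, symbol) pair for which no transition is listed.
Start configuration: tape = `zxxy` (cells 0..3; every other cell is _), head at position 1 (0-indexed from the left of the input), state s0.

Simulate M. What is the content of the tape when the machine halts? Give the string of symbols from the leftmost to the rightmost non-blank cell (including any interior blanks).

xzyzz

state=s0 head=1 tape=_z[x]xy   (s0,x)→(s0,z,right)
state=s0 head=2 tape=_zz[x]y   (s0,x)→(s0,z,right)
state=s0 head=3 tape=_zzz[y]   (s0,y)→(s1,z,left)
state=s1 head=2 tape=_zz[z]z   (s1,z)→(s0,z,left)
state=s0 head=1 tape=_z[z]zz   (s0,z)→(s1,y,left)
state=s1 head=0 tape=_[z]yzz   (s1,z)→(s0,z,left)
state=s0 head=-1 tape=[_]zyzz   (s0,_)→(s2,x,right)
state=s2 head=0 tape=x[z]yzz   (s2,z)→(sH,z,left)
state=sH head=-1 tape=[x]zyzz
The non-blank tape span at halt is xzyzz.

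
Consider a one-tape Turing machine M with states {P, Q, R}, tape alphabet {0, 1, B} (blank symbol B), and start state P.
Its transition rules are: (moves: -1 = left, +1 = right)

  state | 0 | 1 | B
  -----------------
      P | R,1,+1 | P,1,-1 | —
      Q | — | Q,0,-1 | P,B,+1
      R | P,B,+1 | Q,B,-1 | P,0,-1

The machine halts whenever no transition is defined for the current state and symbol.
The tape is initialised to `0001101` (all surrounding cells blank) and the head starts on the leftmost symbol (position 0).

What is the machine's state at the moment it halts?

state=P head=0 tape=[0]001101   (P,0)→(R,1,+1)
state=R head=1 tape=1[0]01101   (R,0)→(P,B,+1)
state=P head=2 tape=1B[0]1101   (P,0)→(R,1,+1)
state=R head=3 tape=1B1[1]101   (R,1)→(Q,B,-1)
state=Q head=2 tape=1B[1]B101   (Q,1)→(Q,0,-1)
state=Q head=1 tape=1[B]0B101   (Q,B)→(P,B,+1)
state=P head=2 tape=1B[0]B101   (P,0)→(R,1,+1)
state=R head=3 tape=1B1[B]101   (R,B)→(P,0,-1)
state=P head=2 tape=1B[1]0101   (P,1)→(P,1,-1)
state=P head=1 tape=1[B]10101
No transition is defined for (P, B); M halts in state P.

P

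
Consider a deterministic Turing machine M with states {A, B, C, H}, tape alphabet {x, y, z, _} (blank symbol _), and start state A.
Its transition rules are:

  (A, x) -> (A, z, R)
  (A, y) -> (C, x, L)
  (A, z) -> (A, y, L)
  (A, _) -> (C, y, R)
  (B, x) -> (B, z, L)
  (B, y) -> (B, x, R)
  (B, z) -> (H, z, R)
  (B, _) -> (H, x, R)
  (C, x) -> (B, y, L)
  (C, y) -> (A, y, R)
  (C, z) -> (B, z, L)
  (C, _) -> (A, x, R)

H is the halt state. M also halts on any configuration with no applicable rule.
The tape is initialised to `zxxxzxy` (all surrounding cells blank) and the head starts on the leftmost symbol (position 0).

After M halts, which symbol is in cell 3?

y

A | _[z]xxxzxy   read z → write y, move L, go to A
A | [_]yxxxzxy   read _ → write y, move R, go to C
C | y[y]xxxzxy   read y → write y, move R, go to A
A | yy[x]xxzxy   read x → write z, move R, go to A
A | yyz[x]xzxy   read x → write z, move R, go to A
A | yyzz[x]zxy   read x → write z, move R, go to A
A | yyzzz[z]xy   read z → write y, move L, go to A
A | yyzz[z]yxy   read z → write y, move L, go to A
A | yyz[z]yyxy   read z → write y, move L, go to A
A | yy[z]yyyxy   read z → write y, move L, go to A
A | y[y]yyyyxy   read y → write x, move L, go to C
C | [y]xyyyyxy   read y → write y, move R, go to A
A | y[x]yyyyxy   read x → write z, move R, go to A
A | yz[y]yyyxy   read y → write x, move L, go to C
C | y[z]xyyyxy   read z → write z, move L, go to B
B | [y]zxyyyxy   read y → write x, move R, go to B
B | x[z]xyyyxy   read z → write z, move R, go to H
H | xz[x]yyyxy
Cell 3 holds y when M halts.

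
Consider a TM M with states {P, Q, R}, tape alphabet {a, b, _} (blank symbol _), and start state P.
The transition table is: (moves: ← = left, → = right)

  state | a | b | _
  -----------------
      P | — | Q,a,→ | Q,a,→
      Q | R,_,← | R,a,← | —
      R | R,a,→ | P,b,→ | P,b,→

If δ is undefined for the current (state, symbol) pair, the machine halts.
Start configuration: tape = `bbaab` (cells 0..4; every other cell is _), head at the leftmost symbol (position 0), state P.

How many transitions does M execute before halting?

P | [b]baab__   read b → write a, move →, go to Q
Q | a[b]aab__   read b → write a, move ←, go to R
R | [a]aaab__   read a → write a, move →, go to R
R | a[a]aab__   read a → write a, move →, go to R
R | aa[a]ab__   read a → write a, move →, go to R
R | aaa[a]b__   read a → write a, move →, go to R
R | aaaa[b]__   read b → write b, move →, go to P
P | aaaab[_]_   read _ → write a, move →, go to Q
Q | aaaaba[_]
M halts after 8 transitions.

8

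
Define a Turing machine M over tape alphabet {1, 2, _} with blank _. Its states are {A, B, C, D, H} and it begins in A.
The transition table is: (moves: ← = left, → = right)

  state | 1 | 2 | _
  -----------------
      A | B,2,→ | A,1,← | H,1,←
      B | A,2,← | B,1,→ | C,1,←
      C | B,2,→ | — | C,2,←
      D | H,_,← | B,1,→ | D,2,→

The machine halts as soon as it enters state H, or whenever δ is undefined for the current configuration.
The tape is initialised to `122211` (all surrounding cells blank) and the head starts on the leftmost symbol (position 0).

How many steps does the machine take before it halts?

24

state=A head=0 tape=__[1]22211_   (A,1)→(B,2,→)
state=B head=1 tape=__2[2]2211_   (B,2)→(B,1,→)
state=B head=2 tape=__21[2]211_   (B,2)→(B,1,→)
state=B head=3 tape=__211[2]11_   (B,2)→(B,1,→)
state=B head=4 tape=__2111[1]1_   (B,1)→(A,2,←)
state=A head=3 tape=__211[1]21_   (A,1)→(B,2,→)
state=B head=4 tape=__2112[2]1_   (B,2)→(B,1,→)
state=B head=5 tape=__21121[1]_   (B,1)→(A,2,←)
state=A head=4 tape=__2112[1]2_   (A,1)→(B,2,→)
state=B head=5 tape=__21122[2]_   (B,2)→(B,1,→)
state=B head=6 tape=__211221[_]   (B,_)→(C,1,←)
state=C head=5 tape=__21122[1]1   (C,1)→(B,2,→)
state=B head=6 tape=__211222[1]   (B,1)→(A,2,←)
state=A head=5 tape=__21122[2]2   (A,2)→(A,1,←)
state=A head=4 tape=__2112[2]12   (A,2)→(A,1,←)
state=A head=3 tape=__211[2]112   (A,2)→(A,1,←)
state=A head=2 tape=__21[1]1112   (A,1)→(B,2,→)
state=B head=3 tape=__212[1]112   (B,1)→(A,2,←)
state=A head=2 tape=__21[2]2112   (A,2)→(A,1,←)
state=A head=1 tape=__2[1]12112   (A,1)→(B,2,→)
state=B head=2 tape=__22[1]2112   (B,1)→(A,2,←)
state=A head=1 tape=__2[2]22112   (A,2)→(A,1,←)
state=A head=0 tape=__[2]122112   (A,2)→(A,1,←)
state=A head=-1 tape=_[_]1122112   (A,_)→(H,1,←)
state=H head=-2 tape=[_]11122112
M halts after 24 transitions.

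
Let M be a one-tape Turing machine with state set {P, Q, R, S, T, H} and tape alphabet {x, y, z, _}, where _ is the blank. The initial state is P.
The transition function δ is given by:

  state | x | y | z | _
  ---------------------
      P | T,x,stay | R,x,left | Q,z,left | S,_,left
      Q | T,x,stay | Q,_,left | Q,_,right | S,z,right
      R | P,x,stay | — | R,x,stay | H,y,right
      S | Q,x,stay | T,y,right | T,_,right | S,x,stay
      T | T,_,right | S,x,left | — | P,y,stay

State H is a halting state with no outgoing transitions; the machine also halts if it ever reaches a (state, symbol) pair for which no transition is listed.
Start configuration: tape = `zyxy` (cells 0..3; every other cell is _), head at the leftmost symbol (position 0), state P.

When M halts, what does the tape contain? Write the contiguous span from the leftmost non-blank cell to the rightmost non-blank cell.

z___yx

P | _[z]yxy_   read z → write z, move left, go to Q
Q | [_]zyxy_   read _ → write z, move right, go to S
S | z[z]yxy_   read z → write _, move right, go to T
T | z_[y]xy_   read y → write x, move left, go to S
S | z[_]xxy_   read _ → write x, move stay, go to S
S | z[x]xxy_   read x → write x, move stay, go to Q
Q | z[x]xxy_   read x → write x, move stay, go to T
T | z[x]xxy_   read x → write _, move right, go to T
T | z_[x]xy_   read x → write _, move right, go to T
T | z__[x]y_   read x → write _, move right, go to T
T | z___[y]_   read y → write x, move left, go to S
S | z__[_]x_   read _ → write x, move stay, go to S
S | z__[x]x_   read x → write x, move stay, go to Q
Q | z__[x]x_   read x → write x, move stay, go to T
T | z__[x]x_   read x → write _, move right, go to T
T | z___[x]_   read x → write _, move right, go to T
T | z____[_]   read _ → write y, move stay, go to P
P | z____[y]   read y → write x, move left, go to R
R | z___[_]x   read _ → write y, move right, go to H
H | z___y[x]
The non-blank tape span at halt is z___yx.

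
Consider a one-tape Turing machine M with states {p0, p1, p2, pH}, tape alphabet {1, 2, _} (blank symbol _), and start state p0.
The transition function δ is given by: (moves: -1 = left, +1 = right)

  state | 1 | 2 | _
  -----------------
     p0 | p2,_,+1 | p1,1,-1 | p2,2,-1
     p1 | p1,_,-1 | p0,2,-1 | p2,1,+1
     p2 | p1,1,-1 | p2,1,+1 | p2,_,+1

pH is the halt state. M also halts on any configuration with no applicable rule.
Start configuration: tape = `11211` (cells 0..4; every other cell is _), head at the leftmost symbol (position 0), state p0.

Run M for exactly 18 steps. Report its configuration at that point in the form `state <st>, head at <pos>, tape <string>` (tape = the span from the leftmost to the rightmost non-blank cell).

state p1, head at 0, tape 1_11211

state=p0 head=0 tape=__[1]1211   (p0,1)→(p2,_,+1)
state=p2 head=1 tape=___[1]211   (p2,1)→(p1,1,-1)
state=p1 head=0 tape=__[_]1211   (p1,_)→(p2,1,+1)
state=p2 head=1 tape=__1[1]211   (p2,1)→(p1,1,-1)
state=p1 head=0 tape=__[1]1211   (p1,1)→(p1,_,-1)
state=p1 head=-1 tape=_[_]_1211   (p1,_)→(p2,1,+1)
state=p2 head=0 tape=_1[_]1211   (p2,_)→(p2,_,+1)
state=p2 head=1 tape=_1_[1]211   (p2,1)→(p1,1,-1)
state=p1 head=0 tape=_1[_]1211   (p1,_)→(p2,1,+1)
state=p2 head=1 tape=_11[1]211   (p2,1)→(p1,1,-1)
state=p1 head=0 tape=_1[1]1211   (p1,1)→(p1,_,-1)
state=p1 head=-1 tape=_[1]_1211   (p1,1)→(p1,_,-1)
state=p1 head=-2 tape=[_]__1211   (p1,_)→(p2,1,+1)
state=p2 head=-1 tape=1[_]_1211   (p2,_)→(p2,_,+1)
state=p2 head=0 tape=1_[_]1211   (p2,_)→(p2,_,+1)
state=p2 head=1 tape=1__[1]211   (p2,1)→(p1,1,-1)
state=p1 head=0 tape=1_[_]1211   (p1,_)→(p2,1,+1)
state=p2 head=1 tape=1_1[1]211   (p2,1)→(p1,1,-1)
state=p1 head=0 tape=1_[1]1211
After 18 steps: state p1, head at 0, tape 1_11211.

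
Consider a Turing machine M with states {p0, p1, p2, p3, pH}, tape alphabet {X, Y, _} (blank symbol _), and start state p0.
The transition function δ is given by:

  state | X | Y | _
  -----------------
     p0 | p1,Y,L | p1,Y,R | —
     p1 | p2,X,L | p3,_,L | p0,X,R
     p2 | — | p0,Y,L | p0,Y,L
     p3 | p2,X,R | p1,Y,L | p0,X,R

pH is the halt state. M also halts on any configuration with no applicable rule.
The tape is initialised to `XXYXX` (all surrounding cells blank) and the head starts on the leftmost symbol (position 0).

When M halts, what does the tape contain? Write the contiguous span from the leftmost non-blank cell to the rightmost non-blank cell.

YXY_XYXX

state=p0 head=0 tape=____[X]XYXX   (p0,X)→(p1,Y,L)
state=p1 head=-1 tape=___[_]YXYXX   (p1,_)→(p0,X,R)
state=p0 head=0 tape=___X[Y]XYXX   (p0,Y)→(p1,Y,R)
state=p1 head=1 tape=___XY[X]YXX   (p1,X)→(p2,X,L)
state=p2 head=0 tape=___X[Y]XYXX   (p2,Y)→(p0,Y,L)
state=p0 head=-1 tape=___[X]YXYXX   (p0,X)→(p1,Y,L)
state=p1 head=-2 tape=__[_]YYXYXX   (p1,_)→(p0,X,R)
state=p0 head=-1 tape=__X[Y]YXYXX   (p0,Y)→(p1,Y,R)
state=p1 head=0 tape=__XY[Y]XYXX   (p1,Y)→(p3,_,L)
state=p3 head=-1 tape=__X[Y]_XYXX   (p3,Y)→(p1,Y,L)
state=p1 head=-2 tape=__[X]Y_XYXX   (p1,X)→(p2,X,L)
state=p2 head=-3 tape=_[_]XY_XYXX   (p2,_)→(p0,Y,L)
state=p0 head=-4 tape=[_]YXY_XYXX
The non-blank tape span at halt is YXY_XYXX.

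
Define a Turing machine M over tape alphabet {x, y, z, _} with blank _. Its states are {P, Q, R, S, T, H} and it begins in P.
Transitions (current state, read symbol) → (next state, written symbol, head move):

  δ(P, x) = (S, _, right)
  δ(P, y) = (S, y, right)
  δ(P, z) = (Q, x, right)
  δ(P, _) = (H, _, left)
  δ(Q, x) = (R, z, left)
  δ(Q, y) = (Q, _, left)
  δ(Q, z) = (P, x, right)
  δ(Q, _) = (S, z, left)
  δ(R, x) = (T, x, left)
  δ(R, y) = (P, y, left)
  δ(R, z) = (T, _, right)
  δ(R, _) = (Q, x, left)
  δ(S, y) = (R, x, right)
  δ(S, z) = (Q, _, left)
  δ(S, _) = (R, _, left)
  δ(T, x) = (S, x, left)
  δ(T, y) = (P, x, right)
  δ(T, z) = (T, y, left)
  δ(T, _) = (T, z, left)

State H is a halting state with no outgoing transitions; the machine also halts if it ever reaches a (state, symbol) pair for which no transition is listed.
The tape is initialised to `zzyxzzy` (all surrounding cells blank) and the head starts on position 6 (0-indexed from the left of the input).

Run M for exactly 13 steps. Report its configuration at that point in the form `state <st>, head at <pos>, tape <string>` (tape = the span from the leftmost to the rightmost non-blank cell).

state S, head at 1, tape zzxxzy

state=P head=6 tape=zzyxzz[y]_   (P,y)→(S,y,right)
state=S head=7 tape=zzyxzzy[_]   (S,_)→(R,_,left)
state=R head=6 tape=zzyxzz[y]_   (R,y)→(P,y,left)
state=P head=5 tape=zzyxz[z]y_   (P,z)→(Q,x,right)
state=Q head=6 tape=zzyxzx[y]_   (Q,y)→(Q,_,left)
state=Q head=5 tape=zzyxz[x]__   (Q,x)→(R,z,left)
state=R head=4 tape=zzyx[z]z__   (R,z)→(T,_,right)
state=T head=5 tape=zzyx_[z]__   (T,z)→(T,y,left)
state=T head=4 tape=zzyx[_]y__   (T,_)→(T,z,left)
state=T head=3 tape=zzy[x]zy__   (T,x)→(S,x,left)
state=S head=2 tape=zz[y]xzy__   (S,y)→(R,x,right)
state=R head=3 tape=zzx[x]zy__   (R,x)→(T,x,left)
state=T head=2 tape=zz[x]xzy__   (T,x)→(S,x,left)
state=S head=1 tape=z[z]xxzy__
After 13 steps: state S, head at 1, tape zzxxzy.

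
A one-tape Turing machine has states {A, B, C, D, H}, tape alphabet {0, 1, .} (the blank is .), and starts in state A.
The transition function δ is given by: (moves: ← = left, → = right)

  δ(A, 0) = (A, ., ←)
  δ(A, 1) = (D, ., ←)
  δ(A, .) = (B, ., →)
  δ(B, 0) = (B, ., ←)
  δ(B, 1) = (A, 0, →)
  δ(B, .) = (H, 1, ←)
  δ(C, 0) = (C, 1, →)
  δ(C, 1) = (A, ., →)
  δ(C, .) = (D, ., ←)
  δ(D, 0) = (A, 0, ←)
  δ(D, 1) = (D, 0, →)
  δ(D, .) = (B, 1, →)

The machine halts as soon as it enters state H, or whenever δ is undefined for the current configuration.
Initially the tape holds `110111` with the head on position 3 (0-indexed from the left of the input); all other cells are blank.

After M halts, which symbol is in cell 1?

0

A | 110[1]11   read 1 → write ., move ←, go to D
D | 11[0].11   read 0 → write 0, move ←, go to A
A | 1[1]0.11   read 1 → write ., move ←, go to D
D | [1].0.11   read 1 → write 0, move →, go to D
D | 0[.]0.11   read . → write 1, move →, go to B
B | 01[0].11   read 0 → write ., move ←, go to B
B | 0[1]..11   read 1 → write 0, move →, go to A
A | 00[.].11   read . → write ., move →, go to B
B | 00.[.]11   read . → write 1, move ←, go to H
H | 00[.]111
Cell 1 holds 0 when M halts.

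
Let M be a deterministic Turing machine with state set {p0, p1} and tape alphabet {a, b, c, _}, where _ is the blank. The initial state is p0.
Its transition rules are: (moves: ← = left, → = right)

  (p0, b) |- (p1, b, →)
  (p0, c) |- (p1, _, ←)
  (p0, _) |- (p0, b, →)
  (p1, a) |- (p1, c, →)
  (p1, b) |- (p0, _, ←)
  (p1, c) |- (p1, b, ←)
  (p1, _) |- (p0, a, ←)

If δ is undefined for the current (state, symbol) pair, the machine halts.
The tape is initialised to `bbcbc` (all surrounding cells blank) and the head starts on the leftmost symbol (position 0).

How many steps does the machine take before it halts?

state=p0 head=0 tape=__[b]bcbc   (p0,b)→(p1,b,→)
state=p1 head=1 tape=__b[b]cbc   (p1,b)→(p0,_,←)
state=p0 head=0 tape=__[b]_cbc   (p0,b)→(p1,b,→)
state=p1 head=1 tape=__b[_]cbc   (p1,_)→(p0,a,←)
state=p0 head=0 tape=__[b]acbc   (p0,b)→(p1,b,→)
state=p1 head=1 tape=__b[a]cbc   (p1,a)→(p1,c,→)
state=p1 head=2 tape=__bc[c]bc   (p1,c)→(p1,b,←)
state=p1 head=1 tape=__b[c]bbc   (p1,c)→(p1,b,←)
state=p1 head=0 tape=__[b]bbbc   (p1,b)→(p0,_,←)
state=p0 head=-1 tape=_[_]_bbbc   (p0,_)→(p0,b,→)
state=p0 head=0 tape=_b[_]bbbc   (p0,_)→(p0,b,→)
state=p0 head=1 tape=_bb[b]bbc   (p0,b)→(p1,b,→)
state=p1 head=2 tape=_bbb[b]bc   (p1,b)→(p0,_,←)
state=p0 head=1 tape=_bb[b]_bc   (p0,b)→(p1,b,→)
state=p1 head=2 tape=_bbb[_]bc   (p1,_)→(p0,a,←)
state=p0 head=1 tape=_bb[b]abc   (p0,b)→(p1,b,→)
state=p1 head=2 tape=_bbb[a]bc   (p1,a)→(p1,c,→)
state=p1 head=3 tape=_bbbc[b]c   (p1,b)→(p0,_,←)
state=p0 head=2 tape=_bbb[c]_c   (p0,c)→(p1,_,←)
state=p1 head=1 tape=_bb[b]__c   (p1,b)→(p0,_,←)
state=p0 head=0 tape=_b[b]___c   (p0,b)→(p1,b,→)
state=p1 head=1 tape=_bb[_]__c   (p1,_)→(p0,a,←)
state=p0 head=0 tape=_b[b]a__c   (p0,b)→(p1,b,→)
state=p1 head=1 tape=_bb[a]__c   (p1,a)→(p1,c,→)
state=p1 head=2 tape=_bbc[_]_c   (p1,_)→(p0,a,←)
state=p0 head=1 tape=_bb[c]a_c   (p0,c)→(p1,_,←)
state=p1 head=0 tape=_b[b]_a_c   (p1,b)→(p0,_,←)
state=p0 head=-1 tape=_[b]__a_c   (p0,b)→(p1,b,→)
state=p1 head=0 tape=_b[_]_a_c   (p1,_)→(p0,a,←)
state=p0 head=-1 tape=_[b]a_a_c   (p0,b)→(p1,b,→)
state=p1 head=0 tape=_b[a]_a_c   (p1,a)→(p1,c,→)
state=p1 head=1 tape=_bc[_]a_c   (p1,_)→(p0,a,←)
state=p0 head=0 tape=_b[c]aa_c   (p0,c)→(p1,_,←)
state=p1 head=-1 tape=_[b]_aa_c   (p1,b)→(p0,_,←)
state=p0 head=-2 tape=[_]__aa_c   (p0,_)→(p0,b,→)
state=p0 head=-1 tape=b[_]_aa_c   (p0,_)→(p0,b,→)
state=p0 head=0 tape=bb[_]aa_c   (p0,_)→(p0,b,→)
state=p0 head=1 tape=bbb[a]a_c
M halts after 37 transitions.

37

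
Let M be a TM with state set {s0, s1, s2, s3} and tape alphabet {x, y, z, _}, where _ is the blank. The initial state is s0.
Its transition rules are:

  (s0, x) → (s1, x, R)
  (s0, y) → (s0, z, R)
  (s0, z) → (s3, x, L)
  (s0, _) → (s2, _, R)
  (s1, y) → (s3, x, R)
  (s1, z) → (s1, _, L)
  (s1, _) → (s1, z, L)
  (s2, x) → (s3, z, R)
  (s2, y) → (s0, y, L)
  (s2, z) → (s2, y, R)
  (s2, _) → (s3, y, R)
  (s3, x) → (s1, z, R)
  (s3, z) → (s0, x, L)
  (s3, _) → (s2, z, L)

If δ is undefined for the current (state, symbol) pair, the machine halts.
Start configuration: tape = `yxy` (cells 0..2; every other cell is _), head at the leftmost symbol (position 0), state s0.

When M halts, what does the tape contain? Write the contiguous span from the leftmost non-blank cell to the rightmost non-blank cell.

zzxx

s0 | [y]xy_   read y → write z, move R, go to s0
s0 | z[x]y_   read x → write x, move R, go to s1
s1 | zx[y]_   read y → write x, move R, go to s3
s3 | zxx[_]   read _ → write z, move L, go to s2
s2 | zx[x]z   read x → write z, move R, go to s3
s3 | zxz[z]   read z → write x, move L, go to s0
s0 | zx[z]x   read z → write x, move L, go to s3
s3 | z[x]xx   read x → write z, move R, go to s1
s1 | zz[x]x
The non-blank tape span at halt is zzxx.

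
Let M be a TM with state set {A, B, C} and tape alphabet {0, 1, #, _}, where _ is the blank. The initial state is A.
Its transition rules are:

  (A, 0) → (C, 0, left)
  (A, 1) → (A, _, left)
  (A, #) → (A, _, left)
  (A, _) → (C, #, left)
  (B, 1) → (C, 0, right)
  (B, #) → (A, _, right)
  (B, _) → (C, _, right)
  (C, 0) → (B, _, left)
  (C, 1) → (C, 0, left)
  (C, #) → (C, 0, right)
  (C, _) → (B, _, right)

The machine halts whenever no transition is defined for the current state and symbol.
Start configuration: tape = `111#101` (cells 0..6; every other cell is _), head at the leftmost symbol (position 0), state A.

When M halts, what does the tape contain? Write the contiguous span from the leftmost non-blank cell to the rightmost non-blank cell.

state=A head=0 tape=__[1]11#101   (A,1)→(A,_,left)
state=A head=-1 tape=_[_]_11#101   (A,_)→(C,#,left)
state=C head=-2 tape=[_]#_11#101   (C,_)→(B,_,right)
state=B head=-1 tape=_[#]_11#101   (B,#)→(A,_,right)
state=A head=0 tape=__[_]11#101   (A,_)→(C,#,left)
state=C head=-1 tape=_[_]#11#101   (C,_)→(B,_,right)
state=B head=0 tape=__[#]11#101   (B,#)→(A,_,right)
state=A head=1 tape=___[1]1#101   (A,1)→(A,_,left)
state=A head=0 tape=__[_]_1#101   (A,_)→(C,#,left)
state=C head=-1 tape=_[_]#_1#101   (C,_)→(B,_,right)
state=B head=0 tape=__[#]_1#101   (B,#)→(A,_,right)
state=A head=1 tape=___[_]1#101   (A,_)→(C,#,left)
state=C head=0 tape=__[_]#1#101   (C,_)→(B,_,right)
state=B head=1 tape=___[#]1#101   (B,#)→(A,_,right)
state=A head=2 tape=____[1]#101   (A,1)→(A,_,left)
state=A head=1 tape=___[_]_#101   (A,_)→(C,#,left)
state=C head=0 tape=__[_]#_#101   (C,_)→(B,_,right)
state=B head=1 tape=___[#]_#101   (B,#)→(A,_,right)
state=A head=2 tape=____[_]#101   (A,_)→(C,#,left)
state=C head=1 tape=___[_]##101   (C,_)→(B,_,right)
state=B head=2 tape=____[#]#101   (B,#)→(A,_,right)
state=A head=3 tape=_____[#]101   (A,#)→(A,_,left)
state=A head=2 tape=____[_]_101   (A,_)→(C,#,left)
state=C head=1 tape=___[_]#_101   (C,_)→(B,_,right)
state=B head=2 tape=____[#]_101   (B,#)→(A,_,right)
state=A head=3 tape=_____[_]101   (A,_)→(C,#,left)
state=C head=2 tape=____[_]#101   (C,_)→(B,_,right)
state=B head=3 tape=_____[#]101   (B,#)→(A,_,right)
state=A head=4 tape=______[1]01   (A,1)→(A,_,left)
state=A head=3 tape=_____[_]_01   (A,_)→(C,#,left)
state=C head=2 tape=____[_]#_01   (C,_)→(B,_,right)
state=B head=3 tape=_____[#]_01   (B,#)→(A,_,right)
state=A head=4 tape=______[_]01   (A,_)→(C,#,left)
state=C head=3 tape=_____[_]#01   (C,_)→(B,_,right)
state=B head=4 tape=______[#]01   (B,#)→(A,_,right)
state=A head=5 tape=_______[0]1   (A,0)→(C,0,left)
state=C head=4 tape=______[_]01   (C,_)→(B,_,right)
state=B head=5 tape=_______[0]1
The non-blank tape span at halt is 01.

01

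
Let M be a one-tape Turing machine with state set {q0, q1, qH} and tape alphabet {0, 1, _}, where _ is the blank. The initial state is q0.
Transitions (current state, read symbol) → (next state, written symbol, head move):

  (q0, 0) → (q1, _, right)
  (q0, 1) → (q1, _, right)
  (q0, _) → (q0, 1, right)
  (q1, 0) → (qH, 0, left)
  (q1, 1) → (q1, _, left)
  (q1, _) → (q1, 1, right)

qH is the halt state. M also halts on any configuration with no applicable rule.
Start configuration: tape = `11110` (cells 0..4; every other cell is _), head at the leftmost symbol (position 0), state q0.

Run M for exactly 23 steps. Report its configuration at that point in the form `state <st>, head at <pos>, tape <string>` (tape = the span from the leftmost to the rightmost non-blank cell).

state qH, head at 3, tape 1111110

state=q0 head=0 tape=__[1]1110   (q0,1)→(q1,_,right)
state=q1 head=1 tape=___[1]110   (q1,1)→(q1,_,left)
state=q1 head=0 tape=__[_]_110   (q1,_)→(q1,1,right)
state=q1 head=1 tape=__1[_]110   (q1,_)→(q1,1,right)
state=q1 head=2 tape=__11[1]10   (q1,1)→(q1,_,left)
state=q1 head=1 tape=__1[1]_10   (q1,1)→(q1,_,left)
state=q1 head=0 tape=__[1]__10   (q1,1)→(q1,_,left)
state=q1 head=-1 tape=_[_]___10   (q1,_)→(q1,1,right)
state=q1 head=0 tape=_1[_]__10   (q1,_)→(q1,1,right)
state=q1 head=1 tape=_11[_]_10   (q1,_)→(q1,1,right)
state=q1 head=2 tape=_111[_]10   (q1,_)→(q1,1,right)
state=q1 head=3 tape=_1111[1]0   (q1,1)→(q1,_,left)
state=q1 head=2 tape=_111[1]_0   (q1,1)→(q1,_,left)
state=q1 head=1 tape=_11[1]__0   (q1,1)→(q1,_,left)
state=q1 head=0 tape=_1[1]___0   (q1,1)→(q1,_,left)
state=q1 head=-1 tape=_[1]____0   (q1,1)→(q1,_,left)
state=q1 head=-2 tape=[_]_____0   (q1,_)→(q1,1,right)
state=q1 head=-1 tape=1[_]____0   (q1,_)→(q1,1,right)
state=q1 head=0 tape=11[_]___0   (q1,_)→(q1,1,right)
state=q1 head=1 tape=111[_]__0   (q1,_)→(q1,1,right)
state=q1 head=2 tape=1111[_]_0   (q1,_)→(q1,1,right)
state=q1 head=3 tape=11111[_]0   (q1,_)→(q1,1,right)
state=q1 head=4 tape=111111[0]   (q1,0)→(qH,0,left)
state=qH head=3 tape=11111[1]0
After 23 steps: state qH, head at 3, tape 1111110.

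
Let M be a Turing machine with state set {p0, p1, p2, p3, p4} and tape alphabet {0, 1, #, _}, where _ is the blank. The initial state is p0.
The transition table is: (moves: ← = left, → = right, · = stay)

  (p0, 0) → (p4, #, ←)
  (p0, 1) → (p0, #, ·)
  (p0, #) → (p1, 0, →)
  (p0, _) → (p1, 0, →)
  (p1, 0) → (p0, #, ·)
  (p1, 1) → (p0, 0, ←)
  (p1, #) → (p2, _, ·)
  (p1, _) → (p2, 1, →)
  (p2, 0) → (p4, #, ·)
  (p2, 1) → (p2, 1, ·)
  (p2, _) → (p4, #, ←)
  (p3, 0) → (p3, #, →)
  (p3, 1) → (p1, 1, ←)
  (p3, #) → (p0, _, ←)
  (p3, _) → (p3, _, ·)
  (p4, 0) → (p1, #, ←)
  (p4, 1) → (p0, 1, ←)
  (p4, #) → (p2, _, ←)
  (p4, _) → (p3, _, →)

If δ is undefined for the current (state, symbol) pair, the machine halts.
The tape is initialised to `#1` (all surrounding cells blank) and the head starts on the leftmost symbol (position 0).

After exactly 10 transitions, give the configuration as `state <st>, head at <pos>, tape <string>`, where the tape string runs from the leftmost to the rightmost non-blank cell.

state p2, head at 0, tape 01

state=p0 head=0 tape=_[#]1   (p0,#)→(p1,0,→)
state=p1 head=1 tape=_0[1]   (p1,1)→(p0,0,←)
state=p0 head=0 tape=_[0]0   (p0,0)→(p4,#,←)
state=p4 head=-1 tape=[_]#0   (p4,_)→(p3,_,→)
state=p3 head=0 tape=_[#]0   (p3,#)→(p0,_,←)
state=p0 head=-1 tape=[_]_0   (p0,_)→(p1,0,→)
state=p1 head=0 tape=0[_]0   (p1,_)→(p2,1,→)
state=p2 head=1 tape=01[0]   (p2,0)→(p4,#,·)
state=p4 head=1 tape=01[#]   (p4,#)→(p2,_,←)
state=p2 head=0 tape=0[1]_   (p2,1)→(p2,1,·)
state=p2 head=0 tape=0[1]_
After 10 steps: state p2, head at 0, tape 01.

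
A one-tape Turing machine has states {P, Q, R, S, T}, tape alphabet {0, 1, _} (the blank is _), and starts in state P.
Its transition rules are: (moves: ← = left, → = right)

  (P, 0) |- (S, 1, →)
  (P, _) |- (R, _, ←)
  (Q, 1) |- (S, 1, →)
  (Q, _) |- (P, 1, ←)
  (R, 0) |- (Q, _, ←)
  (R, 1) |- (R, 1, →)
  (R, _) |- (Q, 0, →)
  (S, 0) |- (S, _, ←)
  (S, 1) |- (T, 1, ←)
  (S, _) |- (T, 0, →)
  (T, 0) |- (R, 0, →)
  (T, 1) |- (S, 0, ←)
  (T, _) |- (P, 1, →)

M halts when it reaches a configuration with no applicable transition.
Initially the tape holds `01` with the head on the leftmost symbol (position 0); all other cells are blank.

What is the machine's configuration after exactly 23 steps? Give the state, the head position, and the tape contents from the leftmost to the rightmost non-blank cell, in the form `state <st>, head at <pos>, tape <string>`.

state Q, head at 3, tape 00100

state=P head=0 tape=_[0]1__   (P,0)→(S,1,→)
state=S head=1 tape=_1[1]__   (S,1)→(T,1,←)
state=T head=0 tape=_[1]1__   (T,1)→(S,0,←)
state=S head=-1 tape=[_]01__   (S,_)→(T,0,→)
state=T head=0 tape=0[0]1__   (T,0)→(R,0,→)
state=R head=1 tape=00[1]__   (R,1)→(R,1,→)
state=R head=2 tape=001[_]_   (R,_)→(Q,0,→)
state=Q head=3 tape=0010[_]   (Q,_)→(P,1,←)
state=P head=2 tape=001[0]1   (P,0)→(S,1,→)
state=S head=3 tape=0011[1]   (S,1)→(T,1,←)
state=T head=2 tape=001[1]1   (T,1)→(S,0,←)
state=S head=1 tape=00[1]01   (S,1)→(T,1,←)
state=T head=0 tape=0[0]101   (T,0)→(R,0,→)
state=R head=1 tape=00[1]01   (R,1)→(R,1,→)
state=R head=2 tape=001[0]1   (R,0)→(Q,_,←)
state=Q head=1 tape=00[1]_1   (Q,1)→(S,1,→)
state=S head=2 tape=001[_]1   (S,_)→(T,0,→)
state=T head=3 tape=0010[1]   (T,1)→(S,0,←)
state=S head=2 tape=001[0]0   (S,0)→(S,_,←)
state=S head=1 tape=00[1]_0   (S,1)→(T,1,←)
state=T head=0 tape=0[0]1_0   (T,0)→(R,0,→)
state=R head=1 tape=00[1]_0   (R,1)→(R,1,→)
state=R head=2 tape=001[_]0   (R,_)→(Q,0,→)
state=Q head=3 tape=0010[0]
After 23 steps: state Q, head at 3, tape 00100.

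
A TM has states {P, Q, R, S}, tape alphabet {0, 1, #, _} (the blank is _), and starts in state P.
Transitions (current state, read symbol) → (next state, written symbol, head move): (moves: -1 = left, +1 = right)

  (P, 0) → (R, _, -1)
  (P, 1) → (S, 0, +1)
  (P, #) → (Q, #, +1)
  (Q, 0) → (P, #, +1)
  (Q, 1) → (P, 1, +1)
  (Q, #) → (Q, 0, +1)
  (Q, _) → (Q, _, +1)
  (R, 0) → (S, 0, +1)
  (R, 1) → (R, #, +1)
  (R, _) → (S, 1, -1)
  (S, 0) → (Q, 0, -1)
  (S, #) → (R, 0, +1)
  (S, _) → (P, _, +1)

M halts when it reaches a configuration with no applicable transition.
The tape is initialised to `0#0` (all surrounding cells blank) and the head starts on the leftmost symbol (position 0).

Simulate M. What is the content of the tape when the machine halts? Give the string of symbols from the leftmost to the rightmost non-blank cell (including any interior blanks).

0_##

P | __[0]#0_   read 0 → write _, move -1, go to R
R | _[_]_#0_   read _ → write 1, move -1, go to S
S | [_]1_#0_   read _ → write _, move +1, go to P
P | _[1]_#0_   read 1 → write 0, move +1, go to S
S | _0[_]#0_   read _ → write _, move +1, go to P
P | _0_[#]0_   read # → write #, move +1, go to Q
Q | _0_#[0]_   read 0 → write #, move +1, go to P
P | _0_##[_]
The non-blank tape span at halt is 0_##.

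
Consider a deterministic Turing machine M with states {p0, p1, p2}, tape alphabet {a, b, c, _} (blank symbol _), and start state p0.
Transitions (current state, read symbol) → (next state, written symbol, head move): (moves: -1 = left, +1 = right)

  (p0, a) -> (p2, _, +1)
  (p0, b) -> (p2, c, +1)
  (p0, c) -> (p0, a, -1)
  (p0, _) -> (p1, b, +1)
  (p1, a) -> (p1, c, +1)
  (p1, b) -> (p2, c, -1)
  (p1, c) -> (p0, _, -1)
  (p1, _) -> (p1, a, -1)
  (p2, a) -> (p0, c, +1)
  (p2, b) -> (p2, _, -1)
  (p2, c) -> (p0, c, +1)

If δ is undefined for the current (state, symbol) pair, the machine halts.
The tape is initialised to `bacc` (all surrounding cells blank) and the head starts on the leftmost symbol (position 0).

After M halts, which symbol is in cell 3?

_

state=p0 head=0 tape=_[b]acc__   (p0,b)→(p2,c,+1)
state=p2 head=1 tape=_c[a]cc__   (p2,a)→(p0,c,+1)
state=p0 head=2 tape=_cc[c]c__   (p0,c)→(p0,a,-1)
state=p0 head=1 tape=_c[c]ac__   (p0,c)→(p0,a,-1)
state=p0 head=0 tape=_[c]aac__   (p0,c)→(p0,a,-1)
state=p0 head=-1 tape=[_]aaac__   (p0,_)→(p1,b,+1)
state=p1 head=0 tape=b[a]aac__   (p1,a)→(p1,c,+1)
state=p1 head=1 tape=bc[a]ac__   (p1,a)→(p1,c,+1)
state=p1 head=2 tape=bcc[a]c__   (p1,a)→(p1,c,+1)
state=p1 head=3 tape=bccc[c]__   (p1,c)→(p0,_,-1)
state=p0 head=2 tape=bcc[c]___   (p0,c)→(p0,a,-1)
state=p0 head=1 tape=bc[c]a___   (p0,c)→(p0,a,-1)
state=p0 head=0 tape=b[c]aa___   (p0,c)→(p0,a,-1)
state=p0 head=-1 tape=[b]aaa___   (p0,b)→(p2,c,+1)
state=p2 head=0 tape=c[a]aa___   (p2,a)→(p0,c,+1)
state=p0 head=1 tape=cc[a]a___   (p0,a)→(p2,_,+1)
state=p2 head=2 tape=cc_[a]___   (p2,a)→(p0,c,+1)
state=p0 head=3 tape=cc_c[_]__   (p0,_)→(p1,b,+1)
state=p1 head=4 tape=cc_cb[_]_   (p1,_)→(p1,a,-1)
state=p1 head=3 tape=cc_c[b]a_   (p1,b)→(p2,c,-1)
state=p2 head=2 tape=cc_[c]ca_   (p2,c)→(p0,c,+1)
state=p0 head=3 tape=cc_c[c]a_   (p0,c)→(p0,a,-1)
state=p0 head=2 tape=cc_[c]aa_   (p0,c)→(p0,a,-1)
state=p0 head=1 tape=cc[_]aaa_   (p0,_)→(p1,b,+1)
state=p1 head=2 tape=ccb[a]aa_   (p1,a)→(p1,c,+1)
state=p1 head=3 tape=ccbc[a]a_   (p1,a)→(p1,c,+1)
state=p1 head=4 tape=ccbcc[a]_   (p1,a)→(p1,c,+1)
state=p1 head=5 tape=ccbccc[_]   (p1,_)→(p1,a,-1)
state=p1 head=4 tape=ccbcc[c]a   (p1,c)→(p0,_,-1)
state=p0 head=3 tape=ccbc[c]_a   (p0,c)→(p0,a,-1)
state=p0 head=2 tape=ccb[c]a_a   (p0,c)→(p0,a,-1)
state=p0 head=1 tape=cc[b]aa_a   (p0,b)→(p2,c,+1)
state=p2 head=2 tape=ccc[a]a_a   (p2,a)→(p0,c,+1)
state=p0 head=3 tape=cccc[a]_a   (p0,a)→(p2,_,+1)
state=p2 head=4 tape=cccc_[_]a
Cell 3 holds _ when M halts.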